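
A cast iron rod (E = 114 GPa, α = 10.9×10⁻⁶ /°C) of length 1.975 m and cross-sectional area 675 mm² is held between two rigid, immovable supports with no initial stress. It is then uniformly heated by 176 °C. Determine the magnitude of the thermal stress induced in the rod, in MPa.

σ ≈ 219 MPa (compressive)

With length fixed, the mechanical strain must cancel the thermal strain αΔT = 10.9×10⁻⁶ × 176 = 1918.4×10⁻⁶.
Hence σ = E·αΔT = 114×10³ × 1918.4×10⁻⁶ = 218.7 MPa, compressive.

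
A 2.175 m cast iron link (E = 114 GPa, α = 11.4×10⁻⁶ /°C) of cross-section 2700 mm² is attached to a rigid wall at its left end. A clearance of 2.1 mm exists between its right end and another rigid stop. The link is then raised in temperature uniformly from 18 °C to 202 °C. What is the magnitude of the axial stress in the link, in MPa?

σ ≈ 129 MPa (compressive)

If the wall were absent the link would grow by αΔT L = 11.4×10⁻⁶ × 184 × 2175 = 4.562 mm.
The gap closes (δ_free > 2.1 mm) and the wall then resists a further 4.562 − 2.1 = 2.462 mm of expansion.
That suppressed elongation corresponds to σ = E·Δ/L = 114×10³ × 2.462/2175 = 129.1 MPa.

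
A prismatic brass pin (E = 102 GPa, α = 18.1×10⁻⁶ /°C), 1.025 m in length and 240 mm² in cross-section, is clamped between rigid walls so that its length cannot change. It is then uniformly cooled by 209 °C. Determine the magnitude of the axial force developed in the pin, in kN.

The ends cannot move, so σ = EαΔT = 102×10³ × 18.1×10⁻⁶ × 209 = 385.9 MPa.
P = AEαΔT = 240 × 102×10³ × 18.1×10⁻⁶ × 209 = 92.61 kN (tensile).

P ≈ 92.6 kN (tensile)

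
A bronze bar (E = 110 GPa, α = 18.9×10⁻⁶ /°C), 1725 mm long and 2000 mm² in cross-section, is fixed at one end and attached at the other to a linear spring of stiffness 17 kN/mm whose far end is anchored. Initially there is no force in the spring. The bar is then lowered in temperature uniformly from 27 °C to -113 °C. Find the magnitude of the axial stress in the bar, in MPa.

Free thermal contraction: δ_free = αΔT L = 18.9×10⁻⁶ × 140 × 1725 = 4.564 mm.
Let P be the tensile force in the spring. The bar extends elastically by PL/(AE) and the spring stretches by P/k; together these equal δ_free.
P [ L/(AE) + 1/k ] = δ_free → P [ 1725/(2000×110×10³) + 1/(17×10³) ] = 4.564.
P = 4.564 / 6.666×10⁻⁵ = 68470 N.
σ = P/A = 68470/2000 = 34.23 MPa.

σ ≈ 34.2 MPa (tensile)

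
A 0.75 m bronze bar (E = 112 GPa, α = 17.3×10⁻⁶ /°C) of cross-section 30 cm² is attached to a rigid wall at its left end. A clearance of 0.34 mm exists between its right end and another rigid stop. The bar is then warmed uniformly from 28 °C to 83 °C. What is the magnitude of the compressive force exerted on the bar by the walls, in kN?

Free thermal elongation = αΔT L = 17.3×10⁻⁶ × 55 × 750 = 0.7136 mm.
After closing the 0.34 mm clearance, 0.7136 − 0.34 = 0.3736 mm of expansion remains to be suppressed by the wall.
So σ = E(δ_free − g)/L = 112×10³ × 0.3736/750 = 55.79 MPa.
P = σA = 55.79 × 3000 = 167.4 kN.

P ≈ 167 kN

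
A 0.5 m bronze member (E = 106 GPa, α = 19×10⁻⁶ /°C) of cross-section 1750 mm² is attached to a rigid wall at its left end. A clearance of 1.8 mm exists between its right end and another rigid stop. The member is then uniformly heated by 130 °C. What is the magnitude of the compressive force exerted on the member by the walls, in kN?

P ≈ 0 kN

If the wall were absent the member would grow by αΔT L = 19×10⁻⁶ × 130 × 500 = 1.235 mm.
Since δ_free = 1.23 mm is less than the 1.8 mm gap, the member never touches the wall. No axial force develops.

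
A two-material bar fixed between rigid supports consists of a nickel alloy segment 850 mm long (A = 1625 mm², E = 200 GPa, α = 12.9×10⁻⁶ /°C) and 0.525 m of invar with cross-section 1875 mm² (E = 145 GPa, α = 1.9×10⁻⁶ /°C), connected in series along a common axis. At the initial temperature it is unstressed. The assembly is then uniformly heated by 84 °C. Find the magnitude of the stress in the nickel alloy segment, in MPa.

σ ≈ 136 MPa (compressive)

With the walls removed the bar would change length by δ_free = Σ αᵢΔT Lᵢ = 12.9×10⁻⁶×84×850 + 1.9×10⁻⁶×84×525 = 1.005 mm.
The rigid supports impose zero overall length change; the single axial force P common to all segments must satisfy P Σ Lᵢ/(AᵢEᵢ) = δ_free.
Σ Lᵢ/(AᵢEᵢ) = 850/(1625×200×10³) + 525/(1875×145×10³) = 4.546×10⁻⁶ mm/N.
So P = 1.005 / 4.546×10⁻⁶ = 221 kN, compressive.
σ_{nickel alloy} = P / A = 221000 / 1625 = 136 MPa.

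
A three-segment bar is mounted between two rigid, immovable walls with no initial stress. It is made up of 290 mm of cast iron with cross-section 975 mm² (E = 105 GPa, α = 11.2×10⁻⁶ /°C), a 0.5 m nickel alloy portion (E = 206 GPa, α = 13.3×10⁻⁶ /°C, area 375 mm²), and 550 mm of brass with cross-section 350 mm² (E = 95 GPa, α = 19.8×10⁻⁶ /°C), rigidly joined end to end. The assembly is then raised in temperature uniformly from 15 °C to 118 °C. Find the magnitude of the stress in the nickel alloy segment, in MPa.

σ ≈ 221 MPa (compressive)

With the walls removed the bar would change length by δ_free = Σ αᵢΔT Lᵢ = 11.2×10⁻⁶×103×290 + 13.3×10⁻⁶×103×500 + 19.8×10⁻⁶×103×550 = 2.141 mm.
Since the ends are fixed, an axial force P builds up, equal in every segment, with P · Σ Lᵢ/(AᵢEᵢ) = δ_free.
Σ Lᵢ/(AᵢEᵢ) = 290/(975×105×10³) + 500/(375×206×10³) + 550/(350×95×10³) = 2.585×10⁻⁵ mm/N.
P = 2.141 / 2.585×10⁻⁵ = 82840 N = 82.84 kN, compressive.
σ_{nickel alloy} = P / A = 82840 / 375 = 220.9 MPa.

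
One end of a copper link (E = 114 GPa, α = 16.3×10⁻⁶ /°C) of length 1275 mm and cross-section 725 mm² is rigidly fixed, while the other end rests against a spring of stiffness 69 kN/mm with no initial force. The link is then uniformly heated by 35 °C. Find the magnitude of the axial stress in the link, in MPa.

Free thermal expansion: δ_free = αΔT L = 16.3×10⁻⁶ × 35 × 1275 = 0.7274 mm.
With a force P in the spring, the elastic change of the link is PL/(AE) and that of the spring is P/k; compatibility requires their sum to equal δ_free.
P [ L/(AE) + 1/k ] = δ_free → P [ 1275/(725×114×10³) + 1/(69×10³) ] = 0.7274.
P = 0.7274 / 2.992×10⁻⁵ = 24310 N.
σ = P/A = 24310/725 = 33.53 MPa.

σ ≈ 33.5 MPa (compressive)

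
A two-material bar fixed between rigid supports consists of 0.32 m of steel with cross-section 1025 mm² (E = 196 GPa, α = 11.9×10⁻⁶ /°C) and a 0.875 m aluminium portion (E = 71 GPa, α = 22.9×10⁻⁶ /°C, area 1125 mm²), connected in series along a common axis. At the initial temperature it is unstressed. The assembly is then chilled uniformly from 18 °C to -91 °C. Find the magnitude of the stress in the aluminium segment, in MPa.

σ ≈ 184 MPa (tensile)

With the walls removed the bar would change length by δ_free = Σ αᵢΔT Lᵢ = 11.9×10⁻⁶×109×320 + 22.9×10⁻⁶×109×875 = 2.599 mm.
The rigid supports impose zero overall length change; the single axial force P common to all segments must satisfy P Σ Lᵢ/(AᵢEᵢ) = δ_free.
Σ Lᵢ/(AᵢEᵢ) = 320/(1025×196×10³) + 875/(1125×71×10³) = 1.255×10⁻⁵ mm/N.
P = 2.599 / 1.255×10⁻⁵ = 207100 N = 207.1 kN, tensile.
σ_{aluminium} = P / A = 207100 / 1125 = 184.1 MPa.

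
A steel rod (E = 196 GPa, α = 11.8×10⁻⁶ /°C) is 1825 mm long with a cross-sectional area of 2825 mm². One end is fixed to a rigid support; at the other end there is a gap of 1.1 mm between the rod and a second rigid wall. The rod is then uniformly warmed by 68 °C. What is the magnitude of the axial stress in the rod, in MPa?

Free thermal elongation = αΔT L = 11.8×10⁻⁶ × 68 × 1825 = 1.464 mm.
This exceeds the 1.1 mm gap, so the wall pushes back. The portion of expansion that must be recovered elastically is δ_free − gap = 1.464 − 1.1 = 0.3644 mm.
That suppressed elongation corresponds to σ = E·Δ/L = 196×10³ × 0.3644/1825 = 39.13 MPa.

σ ≈ 39.1 MPa (compressive)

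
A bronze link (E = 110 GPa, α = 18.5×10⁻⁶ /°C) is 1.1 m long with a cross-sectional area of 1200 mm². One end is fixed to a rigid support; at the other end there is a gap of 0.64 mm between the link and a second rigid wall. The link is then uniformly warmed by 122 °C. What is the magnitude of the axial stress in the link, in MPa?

If the wall were absent the link would grow by αΔT L = 18.5×10⁻⁶ × 122 × 1100 = 2.483 mm.
After closing the 0.64 mm clearance, 2.483 − 0.64 = 1.843 mm of expansion remains to be suppressed by the wall.
That suppressed elongation corresponds to σ = E·Δ/L = 110×10³ × 1.843/1100 = 184.3 MPa.

σ ≈ 184 MPa (compressive)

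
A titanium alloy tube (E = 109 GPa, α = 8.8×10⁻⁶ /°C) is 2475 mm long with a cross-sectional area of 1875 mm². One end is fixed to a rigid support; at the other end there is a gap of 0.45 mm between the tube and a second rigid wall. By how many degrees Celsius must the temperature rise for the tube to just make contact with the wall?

The gap closes when αΔT L = 0.45 mm, since the tube is still unstressed at that instant.
ΔT = 0.45 / (8.8×10⁻⁶ × 2475) = 20.66 °C.

ΔT ≈ 20.7 °C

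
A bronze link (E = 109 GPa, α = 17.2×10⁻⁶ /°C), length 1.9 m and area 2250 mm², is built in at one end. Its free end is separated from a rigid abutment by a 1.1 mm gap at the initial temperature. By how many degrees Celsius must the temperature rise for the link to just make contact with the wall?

ΔT ≈ 33.7 °C

The gap closes when αΔT L = 1.1 mm, since the link is still unstressed at that instant.
ΔT = 1.1 / (17.2×10⁻⁶ × 1900) = 33.66 °C.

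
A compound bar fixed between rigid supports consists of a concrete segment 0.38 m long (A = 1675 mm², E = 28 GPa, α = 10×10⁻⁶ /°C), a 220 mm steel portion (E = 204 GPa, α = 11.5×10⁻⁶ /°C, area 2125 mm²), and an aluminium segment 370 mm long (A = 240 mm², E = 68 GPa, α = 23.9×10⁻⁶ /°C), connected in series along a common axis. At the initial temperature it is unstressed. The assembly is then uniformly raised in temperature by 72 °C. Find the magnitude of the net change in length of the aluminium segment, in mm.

With the walls removed the bar would change length by δ_free = Σ αᵢΔT Lᵢ = 10×10⁻⁶×72×380 + 11.5×10⁻⁶×72×220 + 23.9×10⁻⁶×72×370 = 1.092 mm.
The walls prevent any net length change, so an axial force P (same in every segment) develops. Compatibility: P · Σ Lᵢ/(AᵢEᵢ) = δ_free.
Σ Lᵢ/(AᵢEᵢ) = 380/(1675×28×10³) + 220/(2125×204×10³) + 370/(240×68×10³) = 3.128×10⁻⁵ mm/N.
So P = 1.092 / 3.128×10⁻⁵ = 34.92 kN, compressive.
For the aluminium segment, free thermal change = 23.9×10⁻⁶×72×370 = 0.6367 mm and elastic change from P = 34920×370/(240×68×10³) = 0.7918 mm; these oppose, so the net change is 0.155 mm (segment shortens).

|ΔL| ≈ 0.155 mm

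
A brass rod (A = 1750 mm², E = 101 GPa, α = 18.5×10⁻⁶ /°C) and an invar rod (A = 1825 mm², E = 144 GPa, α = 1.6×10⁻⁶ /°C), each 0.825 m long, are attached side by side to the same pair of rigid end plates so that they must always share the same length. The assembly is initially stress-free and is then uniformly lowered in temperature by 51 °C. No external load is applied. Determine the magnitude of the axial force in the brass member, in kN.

P ≈ 91.1 kN (tensile in the brass)

The brass has the larger α, so on cooling it would change length more than the invar if both were free. The rigid plates force a common final length, so the brass is put into tension and the invar into compression, with equal and opposite forces P (no external load).
Equating the net (thermal + elastic) strains gives |α₁ − α₂|·ΔT = P·[1/(A₁E₁) + 1/(A₂E₂)].
|α₁ − α₂|·ΔT = 16.9×10⁻⁶ × 51 = 0.0008619.
1/(A₁E₁) + 1/(A₂E₂) = 1/(1750×101×10³) + 1/(1825×144×10³) = 9.463×10⁻⁹ N⁻¹.
P = 0.0008619 / 9.463×10⁻⁹ = 91080 N = 91.08 kN.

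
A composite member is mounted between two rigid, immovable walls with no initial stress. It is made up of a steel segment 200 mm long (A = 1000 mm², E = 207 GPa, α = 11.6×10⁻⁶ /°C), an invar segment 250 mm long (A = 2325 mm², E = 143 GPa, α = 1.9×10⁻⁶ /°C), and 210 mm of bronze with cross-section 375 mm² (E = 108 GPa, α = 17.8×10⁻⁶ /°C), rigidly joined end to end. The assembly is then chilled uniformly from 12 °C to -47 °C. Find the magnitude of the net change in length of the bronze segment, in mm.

|ΔL| ≈ 0.069 mm

Free thermal contraction of the whole bar: Σ αᵢΔT Lᵢ = 11.6×10⁻⁶×59×200 + 1.9×10⁻⁶×59×250 + 17.8×10⁻⁶×59×210 = 0.3854 mm.
Since the ends are fixed, an axial force P builds up, equal in every segment, with P · Σ Lᵢ/(AᵢEᵢ) = δ_free.
Σ Lᵢ/(AᵢEᵢ) = 200/(1000×207×10³) + 250/(2325×143×10³) + 210/(375×108×10³) = 6.903×10⁻⁶ mm/N.
So P = 0.3854 / 6.903×10⁻⁶ = 55.84 kN, tensile.
For the bronze segment, free thermal change = 17.8×10⁻⁶×59×210 = 0.2205 mm and elastic change from P = 55840×210/(375×108×10³) = 0.2895 mm; these oppose, so the net change is 0.069 mm (segment lengthens).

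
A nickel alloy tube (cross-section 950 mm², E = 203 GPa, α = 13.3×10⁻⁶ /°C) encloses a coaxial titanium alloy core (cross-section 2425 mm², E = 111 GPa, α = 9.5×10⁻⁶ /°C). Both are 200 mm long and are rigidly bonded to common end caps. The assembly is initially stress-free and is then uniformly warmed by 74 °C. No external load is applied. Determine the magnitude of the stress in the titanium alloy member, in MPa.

The nickel alloy has the larger α, so on heating it would change length more than the titanium alloy if both were free. The rigid plates force a common final length, so the nickel alloy is put into compression and the titanium alloy into tension, with equal and opposite forces P (no external load).
Compatibility of the two members (thermal + elastic change equal): (α₁ − α₂)ΔT = P·[1/(A₁E₁) + 1/(A₂E₂)].
|α₁ − α₂|·ΔT = 3.8×10⁻⁶ × 74 = 0.0002812.
1/(A₁E₁) + 1/(A₂E₂) = 1/(950×203×10³) + 1/(2425×111×10³) = 8.9×10⁻⁹ N⁻¹.
So P = 0.0002812 / 8.9×10⁻⁹ = 31.59 kN.
σ_{titanium alloy} = P/A₂ = 31590/2425 = 13.03 MPa, tensile.

σ ≈ 13 MPa (tensile)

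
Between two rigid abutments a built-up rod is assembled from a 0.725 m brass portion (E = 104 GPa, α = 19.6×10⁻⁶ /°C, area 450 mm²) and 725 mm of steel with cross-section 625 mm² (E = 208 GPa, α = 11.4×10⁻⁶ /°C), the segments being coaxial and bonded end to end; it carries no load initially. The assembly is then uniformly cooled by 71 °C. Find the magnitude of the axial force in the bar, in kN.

Free thermal contraction of the whole bar: Σ αᵢΔT Lᵢ = 19.6×10⁻⁶×71×725 + 11.4×10⁻⁶×71×725 = 1.596 mm.
Since the ends are fixed, an axial force P builds up, equal in every segment, with P · Σ Lᵢ/(AᵢEᵢ) = δ_free.
Σ Lᵢ/(AᵢEᵢ) = 725/(450×104×10³) + 725/(625×208×10³) = 2.107×10⁻⁵ mm/N.
So P = 1.596 / 2.107×10⁻⁵ = 75.74 kN, tensile.

P ≈ 75.7 kN (tensile)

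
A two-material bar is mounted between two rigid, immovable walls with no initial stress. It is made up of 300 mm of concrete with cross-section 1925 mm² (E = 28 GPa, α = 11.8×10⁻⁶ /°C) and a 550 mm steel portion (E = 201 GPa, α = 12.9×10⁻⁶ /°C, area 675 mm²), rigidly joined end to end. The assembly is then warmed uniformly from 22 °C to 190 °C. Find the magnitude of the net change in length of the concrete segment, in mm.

|ΔL| ≈ 0.439 mm

Free thermal expansion of the whole bar: Σ αᵢΔT Lᵢ = 11.8×10⁻⁶×168×300 + 12.9×10⁻⁶×168×550 = 1.787 mm.
The walls prevent any net length change, so an axial force P (same in every segment) develops. Compatibility: P · Σ Lᵢ/(AᵢEᵢ) = δ_free.
The series flexibility is Σ Lᵢ/(AᵢEᵢ) = 300/(1925×28×10³) + 550/(675×201×10³) = 9.62×10⁻⁶ mm/N.
P = 1.787 / 9.62×10⁻⁶ = 185700 N = 185.7 kN, compressive.
For the concrete segment, free thermal change = 11.8×10⁻⁶×168×300 = 0.5947 mm and elastic change from P = 185700×300/(1925×28×10³) = 1.034 mm; these oppose, so the net change is 0.439 mm (segment shortens).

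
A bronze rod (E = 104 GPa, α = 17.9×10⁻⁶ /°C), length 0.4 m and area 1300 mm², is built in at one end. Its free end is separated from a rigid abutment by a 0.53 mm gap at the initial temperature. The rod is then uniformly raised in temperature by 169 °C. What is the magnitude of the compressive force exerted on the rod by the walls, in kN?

P ≈ 230 kN

If the wall were absent the rod would grow by αΔT L = 17.9×10⁻⁶ × 169 × 400 = 1.21 mm.
This exceeds the 0.53 mm gap, so the wall pushes back. The portion of expansion that must be recovered elastically is δ_free − gap = 1.21 − 0.53 = 0.68 mm.
That suppressed elongation corresponds to σ = E·Δ/L = 104×10³ × 0.68/400 = 176.8 MPa.
P = σA = 176.8 × 1300 = 229.9 kN.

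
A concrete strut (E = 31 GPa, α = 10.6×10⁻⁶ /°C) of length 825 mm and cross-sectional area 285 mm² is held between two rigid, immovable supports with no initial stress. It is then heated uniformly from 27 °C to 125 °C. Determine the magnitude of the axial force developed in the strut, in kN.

P ≈ 9.18 kN (compressive)

Full restraint means ε = 0, so the stress is σ = EαΔT = 31×10³ × 10.6×10⁻⁶ × 98 = 32.2 MPa.
P = AEαΔT = 285 × 31×10³ × 10.6×10⁻⁶ × 98 = 9.178 kN (compressive).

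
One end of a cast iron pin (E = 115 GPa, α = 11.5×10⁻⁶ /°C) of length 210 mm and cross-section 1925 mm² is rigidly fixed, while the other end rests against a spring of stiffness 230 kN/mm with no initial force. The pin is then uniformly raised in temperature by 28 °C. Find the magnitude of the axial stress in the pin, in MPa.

σ ≈ 6.63 MPa (compressive)

If the spring were absent the pin would lengthen by αΔT L = 11.5×10⁻⁶ × 28 × 210 = 0.06762 mm.
With a force P in the spring, the elastic change of the pin is PL/(AE) and that of the spring is P/k; compatibility requires their sum to equal δ_free.
P [ L/(AE) + 1/k ] = δ_free → P [ 210/(1925×115×10³) + 1/(230×10³) ] = 0.06762.
P = 0.06762 / 5.296×10⁻⁶ = 12770 N.
σ = P/A = 12770/1925 = 6.632 MPa.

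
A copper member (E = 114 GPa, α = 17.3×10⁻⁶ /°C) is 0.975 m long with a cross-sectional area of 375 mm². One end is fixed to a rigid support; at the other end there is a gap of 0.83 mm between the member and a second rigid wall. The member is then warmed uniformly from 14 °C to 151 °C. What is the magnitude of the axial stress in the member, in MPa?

Free thermal elongation = αΔT L = 17.3×10⁻⁶ × 137 × 975 = 2.311 mm.
After closing the 0.83 mm clearance, 2.311 − 0.83 = 1.481 mm of expansion remains to be suppressed by the wall.
So σ = E(δ_free − g)/L = 114×10³ × 1.481/975 = 173.1 MPa.

σ ≈ 173 MPa (compressive)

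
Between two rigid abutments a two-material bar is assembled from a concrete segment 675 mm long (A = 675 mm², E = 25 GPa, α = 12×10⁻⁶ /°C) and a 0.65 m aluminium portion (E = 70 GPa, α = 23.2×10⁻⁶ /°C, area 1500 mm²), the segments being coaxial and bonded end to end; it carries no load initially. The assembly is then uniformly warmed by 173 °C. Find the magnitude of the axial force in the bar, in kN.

P ≈ 86.8 kN (compressive)

Free thermal expansion of the whole bar: Σ αᵢΔT Lᵢ = 12×10⁻⁶×173×675 + 23.2×10⁻⁶×173×650 = 4.01 mm.
The walls prevent any net length change, so an axial force P (same in every segment) develops. Compatibility: P · Σ Lᵢ/(AᵢEᵢ) = δ_free.
Σ Lᵢ/(AᵢEᵢ) = 675/(675×25×10³) + 650/(1500×70×10³) = 4.619×10⁻⁵ mm/N.
So P = 4.01 / 4.619×10⁻⁵ = 86.82 kN, compressive.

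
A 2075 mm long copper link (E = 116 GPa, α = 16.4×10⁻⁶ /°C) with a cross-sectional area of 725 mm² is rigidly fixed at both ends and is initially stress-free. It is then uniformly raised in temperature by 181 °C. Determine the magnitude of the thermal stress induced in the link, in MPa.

The supports are rigid, so the total axial strain is zero. The restrained thermal strain is ε = αΔT = 16.4×10⁻⁶ × 181 = 2968.4×10⁻⁶.
The stress required to suppress this strain is σ = Eε = 116×10³ × 2968.4×10⁻⁶ = 344.3 MPa, compressive since the link is trying to expand.

σ ≈ 344 MPa (compressive)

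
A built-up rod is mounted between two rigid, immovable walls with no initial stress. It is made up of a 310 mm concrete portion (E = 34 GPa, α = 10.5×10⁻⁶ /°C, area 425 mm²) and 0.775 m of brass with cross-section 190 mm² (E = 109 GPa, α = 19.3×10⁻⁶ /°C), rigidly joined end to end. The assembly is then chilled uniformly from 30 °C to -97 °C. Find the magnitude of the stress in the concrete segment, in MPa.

σ ≈ 92.4 MPa (tensile)

With the walls removed the bar would change length by δ_free = Σ αᵢΔT Lᵢ = 10.5×10⁻⁶×127×310 + 19.3×10⁻⁶×127×775 = 2.313 mm.
The walls prevent any net length change, so an axial force P (same in every segment) develops. Compatibility: P · Σ Lᵢ/(AᵢEᵢ) = δ_free.
The series flexibility is Σ Lᵢ/(AᵢEᵢ) = 310/(425×34×10³) + 775/(190×109×10³) = 5.887×10⁻⁵ mm/N.
P = 2.313 / 5.887×10⁻⁵ = 39290 N = 39.29 kN, tensile.
σ_{concrete} = P / A = 39290 / 425 = 92.44 MPa.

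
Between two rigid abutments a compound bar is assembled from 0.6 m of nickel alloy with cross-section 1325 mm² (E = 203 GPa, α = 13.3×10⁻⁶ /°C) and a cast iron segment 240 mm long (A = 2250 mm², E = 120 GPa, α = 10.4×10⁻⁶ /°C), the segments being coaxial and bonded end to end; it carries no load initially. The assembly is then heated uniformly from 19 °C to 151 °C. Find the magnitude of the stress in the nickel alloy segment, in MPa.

Free thermal expansion of the whole bar: Σ αᵢΔT Lᵢ = 13.3×10⁻⁶×132×600 + 10.4×10⁻⁶×132×240 = 1.383 mm.
The rigid supports impose zero overall length change; the single axial force P common to all segments must satisfy P Σ Lᵢ/(AᵢEᵢ) = δ_free.
The series flexibility is Σ Lᵢ/(AᵢEᵢ) = 600/(1325×203×10³) + 240/(2250×120×10³) = 3.12×10⁻⁶ mm/N.
Hence P = δ_free / Σ(L/AE) = 1.383/3.12×10⁻⁶ = 443.3 kN (compressive).
σ_{nickel alloy} = P / A = 443300 / 1325 = 334.5 MPa.

σ ≈ 335 MPa (compressive)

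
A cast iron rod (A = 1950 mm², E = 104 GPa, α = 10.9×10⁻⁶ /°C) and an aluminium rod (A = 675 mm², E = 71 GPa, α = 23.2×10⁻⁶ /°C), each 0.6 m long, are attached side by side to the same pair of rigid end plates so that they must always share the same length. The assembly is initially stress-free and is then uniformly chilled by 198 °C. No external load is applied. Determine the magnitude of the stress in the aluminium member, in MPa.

σ ≈ 140 MPa (tensile)

Both members must finish at the same length. With the larger α, the aluminium tends to over-contract; the plates restrain it, putting the aluminium in tension and the cast iron in compression. With no external load the two internal forces are equal and opposite, magnitude P.
Setting the final lengths equal and cancelling L: (α₁ − α₂)ΔT = P/(A₁E₁) + P/(A₂E₂).
|α₁ − α₂|·ΔT = 12.3×10⁻⁶ × 198 = 0.002435.
1/(A₁E₁) + 1/(A₂E₂) = 1/(1950×104×10³) + 1/(675×71×10³) = 2.58×10⁻⁸ N⁻¹.
P = 0.002435 / 2.58×10⁻⁸ = 94410 N = 94.41 kN.
σ_{aluminium} = P/A₂ = 94410/675 = 139.9 MPa, tensile.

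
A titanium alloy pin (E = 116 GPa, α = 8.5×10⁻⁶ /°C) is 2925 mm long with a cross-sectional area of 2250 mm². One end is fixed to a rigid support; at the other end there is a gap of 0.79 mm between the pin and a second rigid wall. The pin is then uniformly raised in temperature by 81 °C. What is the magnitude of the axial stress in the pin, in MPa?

If the wall were absent the pin would grow by αΔT L = 8.5×10⁻⁶ × 81 × 2925 = 2.014 mm.
The gap closes (δ_free > 0.79 mm) and the wall then resists a further 2.014 − 0.79 = 1.224 mm of expansion.
That suppressed elongation corresponds to σ = E·Δ/L = 116×10³ × 1.224/2925 = 48.54 MPa.

σ ≈ 48.5 MPa (compressive)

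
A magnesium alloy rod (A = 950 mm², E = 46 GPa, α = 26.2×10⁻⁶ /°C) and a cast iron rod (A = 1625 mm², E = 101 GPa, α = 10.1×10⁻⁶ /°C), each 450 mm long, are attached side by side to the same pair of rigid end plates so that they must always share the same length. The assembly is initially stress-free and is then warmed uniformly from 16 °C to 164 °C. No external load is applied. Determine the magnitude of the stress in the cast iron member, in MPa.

σ ≈ 50.6 MPa (tensile)

Both members must finish at the same length. With the larger α, the magnesium alloy tends to over-expand; the plates restrain it, putting the magnesium alloy in compression and the cast iron in tension. With no external load the two internal forces are equal and opposite, magnitude P.
Equating the net (thermal + elastic) strains gives |α₁ − α₂|·ΔT = P·[1/(A₁E₁) + 1/(A₂E₂)].
|α₁ − α₂|·ΔT = 16.1×10⁻⁶ × 148 = 0.002383.
1/(A₁E₁) + 1/(A₂E₂) = 1/(950×46×10³) + 1/(1625×101×10³) = 2.898×10⁻⁸ N⁻¹.
So P = 0.002383 / 2.898×10⁻⁸ = 82.23 kN.
σ_{cast iron} = P/A₂ = 82230/1625 = 50.6 MPa, tensile.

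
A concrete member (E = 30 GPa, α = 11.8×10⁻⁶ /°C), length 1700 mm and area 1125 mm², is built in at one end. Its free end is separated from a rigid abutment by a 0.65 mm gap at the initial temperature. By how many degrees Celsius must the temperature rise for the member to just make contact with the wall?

ΔT ≈ 32.4 °C

Contact occurs when the free expansion equals the gap: αΔT L = 0.65 mm.
So ΔT = g/(αL) = 0.65/(11.8×10⁻⁶ × 1700) = 32.4 °C.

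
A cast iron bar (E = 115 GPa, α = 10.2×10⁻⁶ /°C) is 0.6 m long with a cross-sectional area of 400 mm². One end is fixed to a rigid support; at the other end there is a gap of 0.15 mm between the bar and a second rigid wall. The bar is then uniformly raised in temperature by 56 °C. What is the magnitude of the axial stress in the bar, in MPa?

σ ≈ 36.9 MPa (compressive)

Free thermal elongation = αΔT L = 10.2×10⁻⁶ × 56 × 600 = 0.3427 mm.
After closing the 0.15 mm clearance, 0.3427 − 0.15 = 0.1927 mm of expansion remains to be suppressed by the wall.
So σ = E(δ_free − g)/L = 115×10³ × 0.1927/600 = 36.94 MPa.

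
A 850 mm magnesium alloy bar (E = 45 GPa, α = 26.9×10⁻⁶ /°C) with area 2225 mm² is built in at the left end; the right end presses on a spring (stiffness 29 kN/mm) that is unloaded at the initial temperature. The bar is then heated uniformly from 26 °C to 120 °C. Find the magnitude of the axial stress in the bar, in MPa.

σ ≈ 22.5 MPa (compressive)

The unrestrained thermal change is αΔT L = 26.9×10⁻⁶ × 94 × 850 = 2.149 mm.
With a force P in the spring, the elastic change of the bar is PL/(AE) and that of the spring is P/k; compatibility requires their sum to equal δ_free.
P [ L/(AE) + 1/k ] = δ_free → P [ 850/(2225×45×10³) + 1/(29×10³) ] = 2.149.
P = 2.149 / 4.297×10⁻⁵ = 50020 N.
σ = P/A = 50020/2225 = 22.48 MPa.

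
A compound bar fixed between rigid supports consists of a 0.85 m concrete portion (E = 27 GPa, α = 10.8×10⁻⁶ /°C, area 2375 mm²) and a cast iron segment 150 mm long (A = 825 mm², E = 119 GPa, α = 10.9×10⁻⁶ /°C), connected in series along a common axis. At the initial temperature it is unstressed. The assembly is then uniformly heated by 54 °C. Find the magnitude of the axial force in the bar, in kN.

Free thermal expansion of the whole bar: Σ αᵢΔT Lᵢ = 10.8×10⁻⁶×54×850 + 10.9×10⁻⁶×54×150 = 0.584 mm.
Since the ends are fixed, an axial force P builds up, equal in every segment, with P · Σ Lᵢ/(AᵢEᵢ) = δ_free.
The series flexibility is Σ Lᵢ/(AᵢEᵢ) = 850/(2375×27×10³) + 150/(825×119×10³) = 1.478×10⁻⁵ mm/N.
So P = 0.584 / 1.478×10⁻⁵ = 39.5 kN, compressive.

P ≈ 39.5 kN (compressive)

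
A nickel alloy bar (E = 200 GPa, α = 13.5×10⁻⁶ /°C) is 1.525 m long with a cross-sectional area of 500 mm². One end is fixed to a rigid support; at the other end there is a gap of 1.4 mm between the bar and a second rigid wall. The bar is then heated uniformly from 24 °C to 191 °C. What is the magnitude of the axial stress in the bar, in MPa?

σ ≈ 267 MPa (compressive)

Free thermal elongation = αΔT L = 13.5×10⁻⁶ × 167 × 1525 = 3.438 mm.
After closing the 1.4 mm clearance, 3.438 − 1.4 = 2.038 mm of expansion remains to be suppressed by the wall.
Compatibility: PL/(AE) = 2.038 mm, so σ = P/A = E × (2.038/1525) = 267.3 MPa.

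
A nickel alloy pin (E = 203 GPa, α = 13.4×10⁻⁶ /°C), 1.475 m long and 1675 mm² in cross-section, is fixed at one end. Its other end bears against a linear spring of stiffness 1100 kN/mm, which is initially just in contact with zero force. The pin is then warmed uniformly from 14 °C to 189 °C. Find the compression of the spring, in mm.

δ ≈ 0.599 mm

The unrestrained thermal change is αΔT L = 13.4×10⁻⁶ × 175 × 1475 = 3.459 mm.
With a force P in the spring, the elastic change of the pin is PL/(AE) and that of the spring is P/k; compatibility requires their sum to equal δ_free.
So P = δ_free / [L/(AE) + 1/k] = 3.459 / [ 1475/(1675×203×10³) + 1/(1100×10³) ].
P = 3.459 / 5.247×10⁻⁶ = 659200 N.
Spring compression = P/k = 659200/(1100×10³) = 0.5993 mm.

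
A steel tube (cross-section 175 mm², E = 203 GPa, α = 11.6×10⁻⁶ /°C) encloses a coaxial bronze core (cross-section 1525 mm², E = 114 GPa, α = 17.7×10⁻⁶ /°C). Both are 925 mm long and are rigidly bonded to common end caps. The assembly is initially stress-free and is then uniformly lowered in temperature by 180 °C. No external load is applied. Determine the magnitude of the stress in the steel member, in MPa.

Equilibrium of a rigid end plate with no external load gives equal and opposite internal forces ±P in the two members. Since α_{bronze} > α_{steel}, cooling drives the bronze into tension and the steel into compression.
Equating the net (thermal + elastic) strains gives |α₁ − α₂|·ΔT = P·[1/(A₁E₁) + 1/(A₂E₂)].
|α₁ − α₂|·ΔT = 6.1×10⁻⁶ × 180 = 0.001098.
1/(A₁E₁) + 1/(A₂E₂) = 1/(175×203×10³) + 1/(1525×114×10³) = 3.39×10⁻⁸ N⁻¹.
P = 0.001098 / 3.39×10⁻⁸ = 32390 N = 32.39 kN.
σ_{steel} = P/A₁ = 32390/175 = 185.1 MPa, compressive.

σ ≈ 185 MPa (compressive)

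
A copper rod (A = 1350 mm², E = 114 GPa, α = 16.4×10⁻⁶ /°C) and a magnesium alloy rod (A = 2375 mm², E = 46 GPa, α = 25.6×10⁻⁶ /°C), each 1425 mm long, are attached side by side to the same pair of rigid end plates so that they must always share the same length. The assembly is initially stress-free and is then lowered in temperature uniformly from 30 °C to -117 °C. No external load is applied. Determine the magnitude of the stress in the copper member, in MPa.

σ ≈ 64 MPa (compressive)

Both members must finish at the same length. With the larger α, the magnesium alloy tends to over-contract; the plates restrain it, putting the magnesium alloy in tension and the copper in compression. With no external load the two internal forces are equal and opposite, magnitude P.
Equating the net (thermal + elastic) strains gives |α₁ − α₂|·ΔT = P·[1/(A₁E₁) + 1/(A₂E₂)].
|α₁ − α₂|·ΔT = 9.2×10⁻⁶ × 147 = 0.001352.
1/(A₁E₁) + 1/(A₂E₂) = 1/(1350×114×10³) + 1/(2375×46×10³) = 1.565×10⁻⁸ N⁻¹.
P = 0.001352 / 1.565×10⁻⁸ = 86410 N = 86.41 kN.
σ_{copper} = P/A₁ = 86410/1350 = 64.01 MPa, compressive.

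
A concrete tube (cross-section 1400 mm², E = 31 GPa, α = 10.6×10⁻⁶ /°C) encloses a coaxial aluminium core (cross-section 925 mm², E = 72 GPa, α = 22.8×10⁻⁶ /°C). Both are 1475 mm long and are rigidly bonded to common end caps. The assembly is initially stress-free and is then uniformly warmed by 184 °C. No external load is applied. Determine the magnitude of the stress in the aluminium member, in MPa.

σ ≈ 63.8 MPa (compressive)

Both members must finish at the same length. With the larger α, the aluminium tends to over-expand; the plates restrain it, putting the aluminium in compression and the concrete in tension. With no external load the two internal forces are equal and opposite, magnitude P.
Compatibility of the two members (thermal + elastic change equal): (α₁ − α₂)ΔT = P·[1/(A₁E₁) + 1/(A₂E₂)].
|α₁ − α₂|·ΔT = 12.2×10⁻⁶ × 184 = 0.002245.
1/(A₁E₁) + 1/(A₂E₂) = 1/(1400×31×10³) + 1/(925×72×10³) = 3.806×10⁻⁸ N⁻¹.
So P = 0.002245 / 3.806×10⁻⁸ = 58.99 kN.
σ_{aluminium} = P/A₂ = 58990/925 = 63.77 MPa, compressive.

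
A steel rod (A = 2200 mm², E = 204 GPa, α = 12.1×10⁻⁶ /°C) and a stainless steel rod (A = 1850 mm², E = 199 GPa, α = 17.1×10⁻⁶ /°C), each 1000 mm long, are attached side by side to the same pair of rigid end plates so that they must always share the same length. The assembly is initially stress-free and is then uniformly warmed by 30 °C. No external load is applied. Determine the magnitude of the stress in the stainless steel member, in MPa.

Equilibrium of a rigid end plate with no external load gives equal and opposite internal forces ±P in the two members. Since α_{stainless steel} > α_{steel}, heating drives the stainless steel into compression and the steel into tension.
Equating the net (thermal + elastic) strains gives |α₁ − α₂|·ΔT = P·[1/(A₁E₁) + 1/(A₂E₂)].
|α₁ − α₂|·ΔT = 5×10⁻⁶ × 30 = 0.00015.
1/(A₁E₁) + 1/(A₂E₂) = 1/(2200×204×10³) + 1/(1850×199×10³) = 4.944×10⁻⁹ N⁻¹.
P = 0.00015 / 4.944×10⁻⁹ = 30340 N = 30.34 kN.
σ_{stainless steel} = P/A₂ = 30340/1850 = 16.4 MPa, compressive.

σ ≈ 16.4 MPa (compressive)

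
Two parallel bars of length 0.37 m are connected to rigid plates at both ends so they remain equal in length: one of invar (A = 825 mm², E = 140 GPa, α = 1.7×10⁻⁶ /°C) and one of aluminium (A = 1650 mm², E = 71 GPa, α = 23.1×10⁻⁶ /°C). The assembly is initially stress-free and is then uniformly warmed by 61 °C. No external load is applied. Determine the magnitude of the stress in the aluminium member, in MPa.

Both members must finish at the same length. With the larger α, the aluminium tends to over-expand; the plates restrain it, putting the aluminium in compression and the invar in tension. With no external load the two internal forces are equal and opposite, magnitude P.
Compatibility of the two members (thermal + elastic change equal): (α₁ − α₂)ΔT = P·[1/(A₁E₁) + 1/(A₂E₂)].
|α₁ − α₂|·ΔT = 21.4×10⁻⁶ × 61 = 0.001305.
1/(A₁E₁) + 1/(A₂E₂) = 1/(825×140×10³) + 1/(1650×71×10³) = 1.719×10⁻⁸ N⁻¹.
So P = 0.001305 / 1.719×10⁻⁸ = 75.92 kN.
σ_{aluminium} = P/A₂ = 75920/1650 = 46.01 MPa, compressive.

σ ≈ 46 MPa (compressive)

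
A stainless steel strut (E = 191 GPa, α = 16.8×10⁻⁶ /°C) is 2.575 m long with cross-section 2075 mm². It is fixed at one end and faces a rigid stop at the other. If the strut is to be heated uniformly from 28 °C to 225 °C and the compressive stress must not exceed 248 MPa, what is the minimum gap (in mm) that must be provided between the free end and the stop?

g ≈ 5.18 mm

Free expansion if unrestrained: δ_free = αΔT L = 16.8×10⁻⁶ × 197 × 2575 = 8.522 mm.
A stress of 248 MPa corresponds to the wall pushing the strut back by σL/E = 248×2575/(191×10³) = 3.343 mm.
So the gap has to take up the difference, g_min = δ_free − σL/E = 8.522 − 3.343 = 5.179 mm.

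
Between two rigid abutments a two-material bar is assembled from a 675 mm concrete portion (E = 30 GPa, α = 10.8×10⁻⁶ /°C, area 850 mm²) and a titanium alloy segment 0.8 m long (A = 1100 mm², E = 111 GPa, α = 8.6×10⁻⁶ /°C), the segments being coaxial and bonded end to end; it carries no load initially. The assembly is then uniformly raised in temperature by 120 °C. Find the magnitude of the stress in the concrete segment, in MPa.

σ ≈ 60.6 MPa (compressive)

If the supports were absent, the total length change would be Σ αᵢΔT Lᵢ = 10.8×10⁻⁶×120×675 + 8.6×10⁻⁶×120×800 = 1.7 mm.
The walls prevent any net length change, so an axial force P (same in every segment) develops. Compatibility: P · Σ Lᵢ/(AᵢEᵢ) = δ_free.
The series flexibility is Σ Lᵢ/(AᵢEᵢ) = 675/(850×30×10³) + 800/(1100×111×10³) = 3.302×10⁻⁵ mm/N.
So P = 1.7 / 3.302×10⁻⁵ = 51.49 kN, compressive.
σ_{concrete} = P / A = 51490 / 850 = 60.58 MPa.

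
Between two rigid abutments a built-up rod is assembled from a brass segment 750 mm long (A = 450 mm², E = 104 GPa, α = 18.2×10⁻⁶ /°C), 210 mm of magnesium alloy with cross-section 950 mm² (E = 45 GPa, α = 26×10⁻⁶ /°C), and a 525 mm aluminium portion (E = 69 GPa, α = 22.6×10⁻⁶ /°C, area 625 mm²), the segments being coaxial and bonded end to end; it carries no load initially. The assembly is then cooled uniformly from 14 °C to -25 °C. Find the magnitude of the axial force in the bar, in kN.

P ≈ 36.5 kN (tensile)

If the supports were absent, the total length change would be Σ αᵢΔT Lᵢ = 18.2×10⁻⁶×39×750 + 26×10⁻⁶×39×210 + 22.6×10⁻⁶×39×525 = 1.208 mm.
Since the ends are fixed, an axial force P builds up, equal in every segment, with P · Σ Lᵢ/(AᵢEᵢ) = δ_free.
The series flexibility is Σ Lᵢ/(AᵢEᵢ) = 750/(450×104×10³) + 210/(950×45×10³) + 525/(625×69×10³) = 3.311×10⁻⁵ mm/N.
So P = 1.208 / 3.311×10⁻⁵ = 36.48 kN, tensile.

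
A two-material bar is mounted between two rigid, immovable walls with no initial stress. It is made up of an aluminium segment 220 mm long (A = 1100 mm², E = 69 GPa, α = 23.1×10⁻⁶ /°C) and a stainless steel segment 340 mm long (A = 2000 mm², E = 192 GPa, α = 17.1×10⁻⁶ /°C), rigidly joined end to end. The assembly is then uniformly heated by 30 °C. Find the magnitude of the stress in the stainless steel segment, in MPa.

σ ≈ 43.2 MPa (compressive)

With the walls removed the bar would change length by δ_free = Σ αᵢΔT Lᵢ = 23.1×10⁻⁶×30×220 + 17.1×10⁻⁶×30×340 = 0.3269 mm.
The rigid supports impose zero overall length change; the single axial force P common to all segments must satisfy P Σ Lᵢ/(AᵢEᵢ) = δ_free.
The series flexibility is Σ Lᵢ/(AᵢEᵢ) = 220/(1100×69×10³) + 340/(2000×192×10³) = 3.784×10⁻⁶ mm/N.
Hence P = δ_free / Σ(L/AE) = 0.3269/3.784×10⁻⁶ = 86.39 kN (compressive).
σ_{stainless steel} = P / A = 86390 / 2000 = 43.19 MPa.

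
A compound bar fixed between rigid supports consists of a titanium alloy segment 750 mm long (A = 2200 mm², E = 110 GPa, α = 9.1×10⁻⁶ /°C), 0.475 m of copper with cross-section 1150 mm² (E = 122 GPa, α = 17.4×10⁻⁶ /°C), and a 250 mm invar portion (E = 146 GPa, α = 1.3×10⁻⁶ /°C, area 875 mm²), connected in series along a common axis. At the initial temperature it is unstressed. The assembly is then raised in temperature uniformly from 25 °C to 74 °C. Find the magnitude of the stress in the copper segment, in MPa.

Free thermal expansion of the whole bar: Σ αᵢΔT Lᵢ = 9.1×10⁻⁶×49×750 + 17.4×10⁻⁶×49×475 + 1.3×10⁻⁶×49×250 = 0.7553 mm.
The walls prevent any net length change, so an axial force P (same in every segment) develops. Compatibility: P · Σ Lᵢ/(AᵢEᵢ) = δ_free.
Σ Lᵢ/(AᵢEᵢ) = 750/(2200×110×10³) + 475/(1150×122×10³) + 250/(875×146×10³) = 8.442×10⁻⁶ mm/N.
So P = 0.7553 / 8.442×10⁻⁶ = 89.48 kN, compressive.
σ_{copper} = P / A = 89480 / 1150 = 77.81 MPa.

σ ≈ 77.8 MPa (compressive)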